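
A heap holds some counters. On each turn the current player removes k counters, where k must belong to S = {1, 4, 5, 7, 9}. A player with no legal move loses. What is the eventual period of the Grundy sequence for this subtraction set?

8

G(0) = 0
G(1) = mex{0} = 1
G(2) = mex{1} = 0
G(3) = mex{0} = 1
G(4) = mex{1,0} = 2
G(5) = mex{2,1,0} = 3
G(6) = mex{3,0,1} = 2
G(7) = mex{2,1,0,0} = 3
G(8) = mex{3,2,1,1} = 0
G(9) = mex{0,3,2,0,0} = 1
G(10) = mex{1,2,3,1,1} = 0
G(11) = mex{0,3,2,2,0} = 1
G(12) = mex{1,0,3,3,1} = 2
G(13) = mex{2,1,0,2,2} = 3
G(14) = mex{3,0,1,3,3} = 2
G(15) = mex{2,1,0,0,2} = 3
G(16) = mex{3,2,1,1,3} = 0
G(17) = mex{0,3,2,0,0} = 1
G(18) = mex{1,2,3,1,1} = 0
G(n+8) = G(n) holds for n = 0,…,8 (a full window of length max(S) = 9), so the sequence is purely periodic with period 8.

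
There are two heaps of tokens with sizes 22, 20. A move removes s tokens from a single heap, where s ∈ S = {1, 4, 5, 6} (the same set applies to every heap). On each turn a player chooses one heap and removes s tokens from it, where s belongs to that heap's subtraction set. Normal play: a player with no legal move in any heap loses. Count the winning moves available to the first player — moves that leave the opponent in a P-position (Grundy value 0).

All heaps use S = {1, 4, 5, 6}:
n :  0  1  2  3  4  5  6  7  8  9 10 11 12 13 14 15 16 17 18 19 20 21 22
G :  0  1  0  1  2  3  2  3  4  0  1  0  1  2  3  2  3  4  0  1  0  1  2
Heap A: G(22) = 2.
Heap B: G(20) = 0.
Combined Grundy value = 2 ⊕ 0 = 2.
A winning move leaves total XOR = 0, i.e. changes one component's Grundy value g to g ⊕ X where X is the current total.
Heap A: need g' = 2⊕2 = 0. Options: 22−1→G=1, 22−4→G=0, 22−5→G=4, 22−6→G=3. Hits: 1.
Heap B: need g' = 0⊕2 = 2. Options: 20−1→G=1, 20−4→G=3, 20−5→G=2, 20−6→G=3. Hits: 1.

2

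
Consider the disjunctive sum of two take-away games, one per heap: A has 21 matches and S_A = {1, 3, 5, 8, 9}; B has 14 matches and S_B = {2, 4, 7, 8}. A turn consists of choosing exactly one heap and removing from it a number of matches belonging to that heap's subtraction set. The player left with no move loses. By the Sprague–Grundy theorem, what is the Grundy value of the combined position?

0

Heap A, S = {1, 3, 5, 8, 9}:
G(0) = 0
G(1) = mex{0} = 1
G(2) = mex{1} = 0
G(3) = mex{0,0} = 1
G(4) = mex{1,1} = 0
G(5) = mex{0,0,0} = 1
G(6) = mex{1,1,1} = 0
G(7) = mex{0,0,0} = 1
G(8) = mex{1,1,1,0} = 2
G(9) = mex{2,0,0,1,0} = 3
G(10) = mex{3,1,1,0,1} = 2
G(11) = mex{2,2,0,1,0} = 3
G(12) = mex{3,3,1,0,1} = 2
G(13) = mex{2,2,2,1,0} = 3
G(14) = mex{3,3,3,0,1} = 2
G(15) = mex{2,2,2,1,0} = 3
G(16) = mex{3,3,3,2,1} = 0
G(17) = mex{0,2,2,3,2} = 1
G(18) = mex{1,3,3,2,3} = 0
G(19) = mex{0,0,2,3,2} = 1
G(20) = mex{1,1,3,2,3} = 0
G(21) = mex{0,0,0,3,2} = 1
G_A(21) = 1.
Heap B, S = {2, 4, 7, 8}:
n :  0  1  2  3  4  5  6  7  8  9 10 11 12 13 14
G :  0  0  1  1  2  2  0  3  1  4  2  0  0  1  1
G_B(14) = 1.
Combined Grundy value = 1 ⊕ 1 = 0.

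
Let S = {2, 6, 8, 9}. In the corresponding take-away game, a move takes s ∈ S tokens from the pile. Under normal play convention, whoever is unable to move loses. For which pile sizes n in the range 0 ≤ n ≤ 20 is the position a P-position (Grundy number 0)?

n :  0  1  2  3  4  5  6  7  8  9 10 11 12 13 14 15 16 17 18 19 20
G :  0  0  1  1  0  0  1  1  2  2  3  3  2  2  3  0  0  1  1  0  0
P-positions are exactly the n with G(n) = 0.

0, 1, 4, 5, 15, 16, 19, 20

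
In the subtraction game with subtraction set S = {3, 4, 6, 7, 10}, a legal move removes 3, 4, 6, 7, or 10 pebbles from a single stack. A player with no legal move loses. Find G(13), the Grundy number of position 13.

G(0) = 0
G(1) = mex{} = 0
G(2) = mex{} = 0
G(3) = mex{0} = 1
G(4) = mex{0,0} = 1
G(5) = mex{0,0} = 1
G(6) = mex{1,0,0} = 2
G(7) = mex{1,1,0,0} = 2
G(8) = mex{1,1,0,0} = 2
G(9) = mex{2,1,1,0} = 3
G(10) = mex{2,2,1,1,0} = 3
G(11) = mex{2,2,1,1,0} = 3
G(12) = mex{3,2,2,1,0} = 4
G(13) = mex{3,3,2,2,1} = 0

0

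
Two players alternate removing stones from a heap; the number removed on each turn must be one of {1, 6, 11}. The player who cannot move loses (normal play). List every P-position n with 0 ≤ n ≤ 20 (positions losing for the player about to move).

0, 2, 4, 7, 9, 12, 14, 16, 19

n :  0  1  2  3  4  5  6  7  8  9 10 11 12 13 14 15 16 17 18 19 20
G :  0  1  0  1  0  1  2  0  1  0  1  2  0  1  0  1  0  1  2  0  1
P-positions are exactly the n with G(n) = 0.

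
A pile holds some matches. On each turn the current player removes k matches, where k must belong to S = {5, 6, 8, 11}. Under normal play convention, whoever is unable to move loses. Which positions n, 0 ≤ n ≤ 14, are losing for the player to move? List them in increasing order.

G(0) = 0
G(1) = mex{} = 0
G(2) = mex{} = 0
G(3) = mex{} = 0
G(4) = mex{} = 0
G(5) = mex{0} = 1
G(6) = mex{0,0} = 1
G(7) = mex{0,0} = 1
G(8) = mex{0,0,0} = 1
G(9) = mex{0,0,0} = 1
G(10) = mex{1,0,0} = 2
G(11) = mex{1,1,0,0} = 2
G(12) = mex{1,1,0,0} = 2
G(13) = mex{1,1,1,0} = 2
G(14) = mex{1,1,1,0} = 2
P-positions are exactly the n with G(n) = 0.

0, 1, 2, 3, 4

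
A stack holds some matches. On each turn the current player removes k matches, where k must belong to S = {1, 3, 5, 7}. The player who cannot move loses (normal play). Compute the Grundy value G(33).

1

n :  0  1  2  3  4  5  6  7  8  9 10 11 12 13 14 15 16 17 18 19 20 21 22 23 24 25 26 27 28 29 30 31 32 33
G :  0  1  0  1  0  1  0  1  0  1  0  1  0  1  0  1  0  1  0  1  0  1  0  1  0  1  0  1  0  1  0  1  0  1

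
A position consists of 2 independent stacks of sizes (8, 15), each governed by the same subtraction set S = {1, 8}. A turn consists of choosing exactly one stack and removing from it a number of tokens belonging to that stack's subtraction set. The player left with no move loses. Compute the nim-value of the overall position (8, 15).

All stacks use S = {1, 8}:
G(0) = 0
G(1) = mex{0} = 1
G(2) = mex{1} = 0
G(3) = mex{0} = 1
G(4) = mex{1} = 0
G(5) = mex{0} = 1
G(6) = mex{1} = 0
G(7) = mex{0} = 1
G(8) = mex{1,0} = 2
G(9) = mex{2,1} = 0
G(10) = mex{0,0} = 1
G(11) = mex{1,1} = 0
G(12) = mex{0,0} = 1
G(13) = mex{1,1} = 0
G(14) = mex{0,0} = 1
G(15) = mex{1,1} = 0
Stack A: G(8) = 2.
Stack B: G(15) = 0.
Combined Grundy value = 2 ⊕ 0 = 2.

2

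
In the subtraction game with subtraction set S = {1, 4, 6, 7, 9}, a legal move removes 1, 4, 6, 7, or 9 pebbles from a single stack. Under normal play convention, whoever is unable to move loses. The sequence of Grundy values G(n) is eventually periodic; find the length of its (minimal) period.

13

n :  0  1  2  3  4  5  6  7  8  9 10 11 12 13 14 15 16 17 18 19 20 21 22 23 24 25 26 27
G :  0  1  0  1  2  0  1  2  3  2  0  1  2  0  1  0  1  2  0  1  2  3  2  0  1  2  0  1
G(n+13) = G(n) holds for n = 0,…,8 (a full window of length max(S) = 9), so the sequence is purely periodic with period 13.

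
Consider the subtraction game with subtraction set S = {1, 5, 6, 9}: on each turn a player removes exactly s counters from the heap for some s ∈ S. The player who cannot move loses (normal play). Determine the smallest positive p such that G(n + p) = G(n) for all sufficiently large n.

12

G(0) = 0
G(1) = mex{0} = 1
G(2) = mex{1} = 0
G(3) = mex{0} = 1
G(4) = mex{1} = 0
G(5) = mex{0,0} = 1
G(6) = mex{1,1,0} = 2
G(7) = mex{2,0,1} = 3
G(8) = mex{3,1,0} = 2
G(9) = mex{2,0,1,0} = 3
G(10) = mex{3,1,0,1} = 2
G(11) = mex{2,2,1,0} = 3
G(12) = mex{3,3,2,1} = 0
G(13) = mex{0,2,3,0} = 1
G(14) = mex{1,3,2,1} = 0
G(15) = mex{0,2,3,2} = 1
G(16) = mex{1,3,2,3} = 0
G(17) = mex{0,0,3,2} = 1
G(18) = mex{1,1,0,3} = 2
G(19) = mex{2,0,1,2} = 3
G(20) = mex{3,1,0,3} = 2
G(21) = mex{2,0,1,0} = 3
G(22) = mex{3,1,0,1} = 2
G(23) = mex{2,2,1,0} = 3
G(24) = mex{3,3,2,1} = 0
G(25) = mex{0,2,3,0} = 1
G(n+12) = G(n) holds for n = 0,…,8 (a full window of length max(S) = 9), so the sequence is purely periodic with period 12.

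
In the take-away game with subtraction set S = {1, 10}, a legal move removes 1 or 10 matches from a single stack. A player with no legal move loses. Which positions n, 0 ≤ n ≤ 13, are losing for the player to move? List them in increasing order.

0, 2, 4, 6, 8, 11, 13

G(0) = 0
G(1) = mex{0} = 1
G(2) = mex{1} = 0
G(3) = mex{0} = 1
G(4) = mex{1} = 0
G(5) = mex{0} = 1
G(6) = mex{1} = 0
G(7) = mex{0} = 1
G(8) = mex{1} = 0
G(9) = mex{0} = 1
G(10) = mex{1,0} = 2
G(11) = mex{2,1} = 0
G(12) = mex{0,0} = 1
G(13) = mex{1,1} = 0
P-positions are exactly the n with G(n) = 0.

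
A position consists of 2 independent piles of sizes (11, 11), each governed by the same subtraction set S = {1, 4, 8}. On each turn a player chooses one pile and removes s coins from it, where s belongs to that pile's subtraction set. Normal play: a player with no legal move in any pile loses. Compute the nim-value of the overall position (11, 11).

All piles use S = {1, 4, 8}:
n :  0  1  2  3  4  5  6  7  8  9 10 11
G :  0  1  0  1  2  0  1  0  1  2  3  2
Pile A: G(11) = 2.
Pile B: G(11) = 2.
Combined Grundy value = 2 ⊕ 2 = 0.

0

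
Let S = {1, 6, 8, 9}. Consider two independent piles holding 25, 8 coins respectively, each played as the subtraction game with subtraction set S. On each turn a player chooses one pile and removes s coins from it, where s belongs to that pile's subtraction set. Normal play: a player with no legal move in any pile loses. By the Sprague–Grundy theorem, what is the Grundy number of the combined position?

0

All piles use S = {1, 6, 8, 9}:
n :  0  1  2  3  4  5  6  7  8  9 10 11 12 13 14 15 16 17 18 19 20 21 22 23 24 25
G :  0  1  0  1  0  1  2  0  1  2  3  2  3  2  0  1  2  0  1  0  1  0  1  2  0  1
Pile A: G(25) = 1.
Pile B: G(8) = 1.
Combined Grundy value = 1 ⊕ 1 = 0.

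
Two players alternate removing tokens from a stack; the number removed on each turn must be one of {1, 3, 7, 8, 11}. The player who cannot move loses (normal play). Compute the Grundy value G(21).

1

G(0) = 0
G(1) = mex{0} = 1
G(2) = mex{1} = 0
G(3) = mex{0,0} = 1
G(4) = mex{1,1} = 0
G(5) = mex{0,0} = 1
G(6) = mex{1,1} = 0
G(7) = mex{0,0,0} = 1
G(8) = mex{1,1,1,0} = 2
G(9) = mex{2,0,0,1} = 3
G(10) = mex{3,1,1,0} = 2
G(11) = mex{2,2,0,1,0} = 3
G(12) = mex{3,3,1,0,1} = 2
G(13) = mex{2,2,0,1,0} = 3
G(14) = mex{3,3,1,0,1} = 2
G(15) = mex{2,2,2,1,0} = 3
G(16) = mex{3,3,3,2,1} = 0
G(17) = mex{0,2,2,3,0} = 1
G(18) = mex{1,3,3,2,1} = 0
G(19) = mex{0,0,2,3,2} = 1
G(20) = mex{1,1,3,2,3} = 0
G(21) = mex{0,0,2,3,2} = 1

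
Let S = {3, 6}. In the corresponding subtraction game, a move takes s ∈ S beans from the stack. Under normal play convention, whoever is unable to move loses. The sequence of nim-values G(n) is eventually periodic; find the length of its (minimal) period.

G(0) = 0
G(1) = mex{} = 0
G(2) = mex{} = 0
G(3) = mex{0} = 1
G(4) = mex{0} = 1
G(5) = mex{0} = 1
G(6) = mex{1,0} = 2
G(7) = mex{1,0} = 2
G(8) = mex{1,0} = 2
G(9) = mex{2,1} = 0
G(10) = mex{2,1} = 0
G(11) = mex{2,1} = 0
G(12) = mex{0,2} = 1
G(13) = mex{0,2} = 1
G(14) = mex{0,2} = 1
G(15) = mex{1,0} = 2
G(16) = mex{1,0} = 2
G(17) = mex{1,0} = 2
G(18) = mex{2,1} = 0
G(19) = mex{2,1} = 0
G(n+9) = G(n) holds for n = 0,…,5 (a full window of length max(S) = 6), so the sequence is purely periodic with period 9.

9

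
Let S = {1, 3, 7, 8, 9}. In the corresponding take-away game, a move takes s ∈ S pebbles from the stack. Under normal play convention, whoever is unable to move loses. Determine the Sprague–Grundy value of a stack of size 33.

1

G(0) = 0
G(1) = mex{0} = 1
G(2) = mex{1} = 0
G(3) = mex{0,0} = 1
G(4) = mex{1,1} = 0
G(5) = mex{0,0} = 1
G(6) = mex{1,1} = 0
G(7) = mex{0,0,0} = 1
G(8) = mex{1,1,1,0} = 2
G(9) = mex{2,0,0,1,0} = 3
G(10) = mex{3,1,1,0,1} = 2
G(11) = mex{2,2,0,1,0} = 3
G(12) = mex{3,3,1,0,1} = 2
G(13) = mex{2,2,0,1,0} = 3
G(14) = mex{3,3,1,0,1} = 2
G(15) = mex{2,2,2,1,0} = 3
G(16) = mex{3,3,3,2,1} = 0
G(17) = mex{0,2,2,3,2} = 1
G(18) = mex{1,3,3,2,3} = 0
G(19) = mex{0,0,2,3,2} = 1
G(20) = mex{1,1,3,2,3} = 0
G(21) = mex{0,0,2,3,2} = 1
G(22) = mex{1,1,3,2,3} = 0
G(23) = mex{0,0,0,3,2} = 1
G(24) = mex{1,1,1,0,3} = 2
G(25) = mex{2,0,0,1,0} = 3
G(26) = mex{3,1,1,0,1} = 2
G(27) = mex{2,2,0,1,0} = 3
G(28) = mex{3,3,1,0,1} = 2
G(29) = mex{2,2,0,1,0} = 3
G(30) = mex{3,3,1,0,1} = 2
G(31) = mex{2,2,2,1,0} = 3
G(32) = mex{3,3,3,2,1} = 0
G(33) = mex{0,2,2,3,2} = 1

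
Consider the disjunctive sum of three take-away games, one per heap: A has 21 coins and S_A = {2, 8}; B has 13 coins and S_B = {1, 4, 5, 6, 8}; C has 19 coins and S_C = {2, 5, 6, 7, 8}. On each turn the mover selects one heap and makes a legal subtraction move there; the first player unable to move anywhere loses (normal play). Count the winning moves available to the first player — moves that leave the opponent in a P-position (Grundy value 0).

1

Heap A, S = {2, 8}:
G(0) = 0
G(1) = mex{} = 0
G(2) = mex{0} = 1
G(3) = mex{0} = 1
G(4) = mex{1} = 0
G(5) = mex{1} = 0
G(6) = mex{0} = 1
G(7) = mex{0} = 1
G(8) = mex{1,0} = 2
G(9) = mex{1,0} = 2
G(10) = mex{2,1} = 0
G(11) = mex{2,1} = 0
G(12) = mex{0,0} = 1
G(13) = mex{0,0} = 1
G(14) = mex{1,1} = 0
G(15) = mex{1,1} = 0
G(16) = mex{0,2} = 1
G(17) = mex{0,2} = 1
G(18) = mex{1,0} = 2
G(19) = mex{1,0} = 2
G(20) = mex{2,1} = 0
G(21) = mex{2,1} = 0
G_A(21) = 0.
Heap B, S = {1, 4, 5, 6, 8}:
n :  0  1  2  3  4  5  6  7  8  9 10 11 12 13
G :  0  1  0  1  2  3  2  3  4  0  1  0  1  2
G_B(13) = 2.
Heap C, S = {2, 5, 6, 7, 8}:
n :  0  1  2  3  4  5  6  7  8  9 10 11 12 13 14 15 16 17 18 19
G :  0  0  1  1  0  2  1  3  2  2  3  3  4  0  0  1  1  0  2  1
G_C(19) = 1.
Combined Grundy value = 0 ⊕ 2 ⊕ 1 = 3.
A winning move leaves total XOR = 0, i.e. changes one component's Grundy value g to g ⊕ X where X is the current total.
Heap A: need g' = 0⊕3 = 3. Options: 21−2→G=2, 21−8→G=1. Hits: 0.
Heap B: need g' = 2⊕3 = 1. Options: 13−1→G=1, 13−4→G=0, 13−5→G=4, 13−6→G=3, 13−8→G=3. Hits: 1.
Heap C: need g' = 1⊕3 = 2. Options: 19−2→G=0, 19−5→G=0, 19−6→G=0, 19−7→G=4, 19−8→G=3. Hits: 0.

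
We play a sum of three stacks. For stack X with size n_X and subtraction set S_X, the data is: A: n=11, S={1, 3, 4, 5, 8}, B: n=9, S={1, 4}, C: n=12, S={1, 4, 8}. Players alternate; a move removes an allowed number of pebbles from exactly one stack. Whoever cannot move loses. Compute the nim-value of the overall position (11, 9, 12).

2

Stack A, S = {1, 3, 4, 5, 8}:
G(0) = 0
G(1) = mex{0} = 1
G(2) = mex{1} = 0
G(3) = mex{0,0} = 1
G(4) = mex{1,1,0} = 2
G(5) = mex{2,0,1,0} = 3
G(6) = mex{3,1,0,1} = 2
G(7) = mex{2,2,1,0} = 3
G(8) = mex{3,3,2,1,0} = 4
G(9) = mex{4,2,3,2,1} = 0
G(10) = mex{0,3,2,3,0} = 1
G(11) = mex{1,4,3,2,1} = 0
G_A(11) = 0.
Stack B, S = {1, 4}:
G(0) = 0
G(1) = mex{0} = 1
G(2) = mex{1} = 0
G(3) = mex{0} = 1
G(4) = mex{1,0} = 2
G(5) = mex{2,1} = 0
G(6) = mex{0,0} = 1
G(7) = mex{1,1} = 0
G(8) = mex{0,2} = 1
G(9) = mex{1,0} = 2
G_B(9) = 2.
Stack C, S = {1, 4, 8}:
G(0) = 0
G(1) = mex{0} = 1
G(2) = mex{1} = 0
G(3) = mex{0} = 1
G(4) = mex{1,0} = 2
G(5) = mex{2,1} = 0
G(6) = mex{0,0} = 1
G(7) = mex{1,1} = 0
G(8) = mex{0,2,0} = 1
G(9) = mex{1,0,1} = 2
G(10) = mex{2,1,0} = 3
G(11) = mex{3,0,1} = 2
G(12) = mex{2,1,2} = 0
G_C(12) = 0.
Combined Grundy value = 0 ⊕ 2 ⊕ 0 = 2.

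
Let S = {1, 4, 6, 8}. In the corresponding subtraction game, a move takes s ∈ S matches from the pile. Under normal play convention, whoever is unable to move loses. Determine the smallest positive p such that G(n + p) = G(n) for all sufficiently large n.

n :  0  1  2  3  4  5  6  7  8  9 10 11 12 13 14 15 16 17 18 19 20 21 22 23 24 25
G :  0  1  0  1  2  0  1  0  1  2  3  2  0  1  0  1  2  0  1  0  1  2  3  2  0  1
G(n+12) = G(n) holds for n = 0,…,7 (a full window of length max(S) = 8), so the sequence is purely periodic with period 12.

12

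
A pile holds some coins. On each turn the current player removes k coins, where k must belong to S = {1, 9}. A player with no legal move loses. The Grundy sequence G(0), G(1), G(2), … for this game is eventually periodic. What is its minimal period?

G(0) = 0
G(1) = mex{0} = 1
G(2) = mex{1} = 0
G(3) = mex{0} = 1
G(4) = mex{1} = 0
G(5) = mex{0} = 1
G(6) = mex{1} = 0
G(7) = mex{0} = 1
G(8) = mex{1} = 0
G(9) = mex{0,0} = 1
G(10) = mex{1,1} = 0
G(11) = mex{0,0} = 1
G(12) = mex{1,1} = 0
G(13) = mex{0,0} = 1
G(14) = mex{1,1} = 0
G(n+2) = G(n) holds for n = 0,…,8 (a full window of length max(S) = 9), so the sequence is purely periodic with period 2.

2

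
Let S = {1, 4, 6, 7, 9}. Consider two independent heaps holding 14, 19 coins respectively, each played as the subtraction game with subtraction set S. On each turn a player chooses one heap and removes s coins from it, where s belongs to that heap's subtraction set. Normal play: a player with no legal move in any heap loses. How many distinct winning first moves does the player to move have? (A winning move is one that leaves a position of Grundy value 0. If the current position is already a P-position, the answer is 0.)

All heaps use S = {1, 4, 6, 7, 9}:
n :  0  1  2  3  4  5  6  7  8  9 10 11 12 13 14 15 16 17 18 19
G :  0  1  0  1  2  0  1  2  3  2  0  1  2  0  1  0  1  2  0  1
Heap A: G(14) = 1.
Heap B: G(19) = 1.
Combined Grundy value = 1 ⊕ 1 = 0.
A winning move leaves total XOR = 0, i.e. changes one component's Grundy value g to g ⊕ X where X is the current total.
Heap A: target g' = 1⊕0 = 1, but every legal move changes the Grundy value (mex property), so 0 moves.
Heap B: target g' = 1⊕0 = 1, but every legal move changes the Grundy value (mex property), so 0 moves.

0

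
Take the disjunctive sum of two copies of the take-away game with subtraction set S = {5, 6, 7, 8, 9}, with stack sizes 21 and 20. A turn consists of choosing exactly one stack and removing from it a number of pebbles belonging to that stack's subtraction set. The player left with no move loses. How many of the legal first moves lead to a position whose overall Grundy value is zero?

All stacks use S = {5, 6, 7, 8, 9}:
G(0) = 0
G(1) = mex{} = 0
G(2) = mex{} = 0
G(3) = mex{} = 0
G(4) = mex{} = 0
G(5) = mex{0} = 1
G(6) = mex{0,0} = 1
G(7) = mex{0,0,0} = 1
G(8) = mex{0,0,0,0} = 1
G(9) = mex{0,0,0,0,0} = 1
G(10) = mex{1,0,0,0,0} = 2
G(11) = mex{1,1,0,0,0} = 2
G(12) = mex{1,1,1,0,0} = 2
G(13) = mex{1,1,1,1,0} = 2
G(14) = mex{1,1,1,1,1} = 0
G(15) = mex{2,1,1,1,1} = 0
G(16) = mex{2,2,1,1,1} = 0
G(17) = mex{2,2,2,1,1} = 0
G(18) = mex{2,2,2,2,1} = 0
G(19) = mex{0,2,2,2,2} = 1
G(20) = mex{0,0,2,2,2} = 1
G(21) = mex{0,0,0,2,2} = 1
Stack A: G(21) = 1.
Stack B: G(20) = 1.
Combined Grundy value = 1 ⊕ 1 = 0.
A winning move leaves total XOR = 0, i.e. changes one component's Grundy value g to g ⊕ X where X is the current total.
Stack A: target g' = 1⊕0 = 1, but every legal move changes the Grundy value (mex property), so 0 moves.
Stack B: target g' = 1⊕0 = 1, but every legal move changes the Grundy value (mex property), so 0 moves.

0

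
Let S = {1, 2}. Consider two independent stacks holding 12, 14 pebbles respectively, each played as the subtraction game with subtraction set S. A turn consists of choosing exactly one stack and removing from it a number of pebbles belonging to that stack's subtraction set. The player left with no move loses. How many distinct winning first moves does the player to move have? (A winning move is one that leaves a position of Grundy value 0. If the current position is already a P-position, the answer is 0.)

All stacks use S = {1, 2}:
G(0) = 0
G(1) = mex{0} = 1
G(2) = mex{1,0} = 2
G(3) = mex{2,1} = 0
G(4) = mex{0,2} = 1
G(5) = mex{1,0} = 2
G(6) = mex{2,1} = 0
G(7) = mex{0,2} = 1
G(8) = mex{1,0} = 2
G(9) = mex{2,1} = 0
G(10) = mex{0,2} = 1
G(11) = mex{1,0} = 2
G(12) = mex{2,1} = 0
G(13) = mex{0,2} = 1
G(14) = mex{1,0} = 2
Stack A: G(12) = 0.
Stack B: G(14) = 2.
Combined Grundy value = 0 ⊕ 2 = 2.
A winning move leaves total XOR = 0, i.e. changes one component's Grundy value g to g ⊕ X where X is the current total.
Stack A: need g' = 0⊕2 = 2. Options: 12−1→G=2, 12−2→G=1. Hits: 1.
Stack B: need g' = 2⊕2 = 0. Options: 14−1→G=1, 14−2→G=0. Hits: 1.

2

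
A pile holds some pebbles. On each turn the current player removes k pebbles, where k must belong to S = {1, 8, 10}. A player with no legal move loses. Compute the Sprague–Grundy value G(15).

G(0) = 0
G(1) = mex{0} = 1
G(2) = mex{1} = 0
G(3) = mex{0} = 1
G(4) = mex{1} = 0
G(5) = mex{0} = 1
G(6) = mex{1} = 0
G(7) = mex{0} = 1
G(8) = mex{1,0} = 2
G(9) = mex{2,1} = 0
G(10) = mex{0,0,0} = 1
G(11) = mex{1,1,1} = 0
G(12) = mex{0,0,0} = 1
G(13) = mex{1,1,1} = 0
G(14) = mex{0,0,0} = 1
G(15) = mex{1,1,1} = 0

0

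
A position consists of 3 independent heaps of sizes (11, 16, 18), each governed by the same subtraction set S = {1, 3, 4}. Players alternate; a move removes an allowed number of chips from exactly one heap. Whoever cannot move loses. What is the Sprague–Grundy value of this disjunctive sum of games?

0

All heaps use S = {1, 3, 4}:
n :  0  1  2  3  4  5  6  7  8  9 10 11 12 13 14 15 16 17 18
G :  0  1  0  1  2  3  2  0  1  0  1  2  3  2  0  1  0  1  2
Heap A: G(11) = 2.
Heap B: G(16) = 0.
Heap C: G(18) = 2.
Combined Grundy value = 2 ⊕ 0 ⊕ 2 = 0.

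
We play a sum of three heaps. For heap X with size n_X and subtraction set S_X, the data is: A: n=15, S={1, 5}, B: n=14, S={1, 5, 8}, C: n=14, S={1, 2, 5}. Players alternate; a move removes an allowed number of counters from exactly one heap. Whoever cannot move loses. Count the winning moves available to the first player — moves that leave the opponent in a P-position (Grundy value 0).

3

Heap A, S = {1, 5}:
n :  0  1  2  3  4  5  6  7  8  9 10 11 12 13 14 15
G :  0  1  0  1  0  1  0  1  0  1  0  1  0  1  0  1
G_A(15) = 1.
Heap B, S = {1, 5, 8}:
n :  0  1  2  3  4  5  6  7  8  9 10 11 12 13 14
G :  0  1  0  1  0  1  0  1  2  3  2  3  2  0  1
G_B(14) = 1.
Heap C, S = {1, 2, 5}:
G(0) = 0
G(1) = mex{0} = 1
G(2) = mex{1,0} = 2
G(3) = mex{2,1} = 0
G(4) = mex{0,2} = 1
G(5) = mex{1,0,0} = 2
G(6) = mex{2,1,1} = 0
G(7) = mex{0,2,2} = 1
G(8) = mex{1,0,0} = 2
G(9) = mex{2,1,1} = 0
G(10) = mex{0,2,2} = 1
G(11) = mex{1,0,0} = 2
G(12) = mex{2,1,1} = 0
G(13) = mex{0,2,2} = 1
G(14) = mex{1,0,0} = 2
G_C(14) = 2.
Combined Grundy value = 1 ⊕ 1 ⊕ 2 = 2.
A winning move leaves total XOR = 0, i.e. changes one component's Grundy value g to g ⊕ X where X is the current total.
Heap A: need g' = 1⊕2 = 3. Options: 15−1→G=0, 15−5→G=0. Hits: 0.
Heap B: need g' = 1⊕2 = 3. Options: 14−1→G=0, 14−5→G=3, 14−8→G=0. Hits: 1.
Heap C: need g' = 2⊕2 = 0. Options: 14−1→G=1, 14−2→G=0, 14−5→G=0. Hits: 2.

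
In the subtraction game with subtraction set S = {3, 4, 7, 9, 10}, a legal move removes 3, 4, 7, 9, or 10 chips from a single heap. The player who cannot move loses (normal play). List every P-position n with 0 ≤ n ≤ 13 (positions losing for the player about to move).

G(0) = 0
G(1) = mex{} = 0
G(2) = mex{} = 0
G(3) = mex{0} = 1
G(4) = mex{0,0} = 1
G(5) = mex{0,0} = 1
G(6) = mex{1,0} = 2
G(7) = mex{1,1,0} = 2
G(8) = mex{1,1,0} = 2
G(9) = mex{2,1,0,0} = 3
G(10) = mex{2,2,1,0,0} = 3
G(11) = mex{2,2,1,0,0} = 3
G(12) = mex{3,2,1,1,0} = 4
G(13) = mex{3,3,2,1,1} = 0
P-positions are exactly the n with G(n) = 0.

0, 1, 2, 13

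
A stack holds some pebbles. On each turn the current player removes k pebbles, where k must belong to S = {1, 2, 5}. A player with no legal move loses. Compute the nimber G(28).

n :  0  1  2  3  4  5  6  7  8  9 10 11 12 13 14 15 16 17 18 19 20 21 22 23 24 25 26 27 28
G :  0  1  2  0  1  2  0  1  2  0  1  2  0  1  2  0  1  2  0  1  2  0  1  2  0  1  2  0  1

1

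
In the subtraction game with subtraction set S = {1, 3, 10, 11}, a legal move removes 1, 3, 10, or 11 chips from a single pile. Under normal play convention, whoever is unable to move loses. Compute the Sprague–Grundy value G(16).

2

G(0) = 0
G(1) = mex{0} = 1
G(2) = mex{1} = 0
G(3) = mex{0,0} = 1
G(4) = mex{1,1} = 0
G(5) = mex{0,0} = 1
G(6) = mex{1,1} = 0
G(7) = mex{0,0} = 1
G(8) = mex{1,1} = 0
G(9) = mex{0,0} = 1
G(10) = mex{1,1,0} = 2
G(11) = mex{2,0,1,0} = 3
G(12) = mex{3,1,0,1} = 2
G(13) = mex{2,2,1,0} = 3
G(14) = mex{3,3,0,1} = 2
G(15) = mex{2,2,1,0} = 3
G(16) = mex{3,3,0,1} = 2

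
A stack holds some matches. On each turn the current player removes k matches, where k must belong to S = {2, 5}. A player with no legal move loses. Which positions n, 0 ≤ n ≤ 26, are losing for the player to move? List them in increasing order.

n :  0  1  2  3  4  5  6  7  8  9 10 11 12 13 14 15 16 17 18 19 20 21 22 23 24 25 26
G :  0  0  1  1  0  2  1  0  0  1  1  0  2  1  0  0  1  1  0  2  1  0  0  1  1  0  2
P-positions are exactly the n with G(n) = 0.

0, 1, 4, 7, 8, 11, 14, 15, 18, 21, 22, 25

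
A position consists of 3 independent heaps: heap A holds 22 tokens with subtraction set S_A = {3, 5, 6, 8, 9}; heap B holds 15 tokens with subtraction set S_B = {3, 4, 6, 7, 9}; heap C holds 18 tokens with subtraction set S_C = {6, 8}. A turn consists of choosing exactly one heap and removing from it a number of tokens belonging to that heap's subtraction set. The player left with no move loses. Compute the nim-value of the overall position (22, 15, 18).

2

Heap A, S = {3, 5, 6, 8, 9}:
n :  0  1  2  3  4  5  6  7  8  9 10 11 12 13 14 15 16 17 18 19 20 21 22
G :  0  0  0  1  1  1  2  2  2  3  3  3  0  0  0  1  1  1  2  2  2  3  3
G_A(22) = 3.
Heap B, S = {3, 4, 6, 7, 9}:
G(0) = 0
G(1) = mex{} = 0
G(2) = mex{} = 0
G(3) = mex{0} = 1
G(4) = mex{0,0} = 1
G(5) = mex{0,0} = 1
G(6) = mex{1,0,0} = 2
G(7) = mex{1,1,0,0} = 2
G(8) = mex{1,1,0,0} = 2
G(9) = mex{2,1,1,0,0} = 3
G(10) = mex{2,2,1,1,0} = 3
G(11) = mex{2,2,1,1,0} = 3
G(12) = mex{3,2,2,1,1} = 0
G(13) = mex{3,3,2,2,1} = 0
G(14) = mex{3,3,2,2,1} = 0
G(15) = mex{0,3,3,2,2} = 1
G_B(15) = 1.
Heap C, S = {6, 8}:
G(0) = 0
G(1) = mex{} = 0
G(2) = mex{} = 0
G(3) = mex{} = 0
G(4) = mex{} = 0
G(5) = mex{} = 0
G(6) = mex{0} = 1
G(7) = mex{0} = 1
G(8) = mex{0,0} = 1
G(9) = mex{0,0} = 1
G(10) = mex{0,0} = 1
G(11) = mex{0,0} = 1
G(12) = mex{1,0} = 2
G(13) = mex{1,0} = 2
G(14) = mex{1,1} = 0
G(15) = mex{1,1} = 0
G(16) = mex{1,1} = 0
G(17) = mex{1,1} = 0
G(18) = mex{2,1} = 0
G_C(18) = 0.
Combined Grundy value = 3 ⊕ 1 ⊕ 0 = 2.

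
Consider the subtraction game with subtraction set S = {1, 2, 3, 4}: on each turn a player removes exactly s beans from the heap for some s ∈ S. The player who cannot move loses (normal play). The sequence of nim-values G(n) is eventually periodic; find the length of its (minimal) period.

5

n :  0  1  2  3  4  5  6  7  8  9 10 11 12 13 14
G :  0  1  2  3  4  0  1  2  3  4  0  1  2  3  4
G(n+5) = G(n) holds for n = 0,…,3 (a full window of length max(S) = 4), so the sequence is purely periodic with period 5.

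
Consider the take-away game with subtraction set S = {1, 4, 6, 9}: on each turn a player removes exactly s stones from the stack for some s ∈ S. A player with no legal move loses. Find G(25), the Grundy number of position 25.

0

n :  0  1  2  3  4  5  6  7  8  9 10 11 12 13 14 15 16 17 18 19 20 21 22 23 24 25
G :  0  1  0  1  2  0  1  0  1  2  0  1  0  1  2  0  1  0  1  2  0  1  0  1  2  0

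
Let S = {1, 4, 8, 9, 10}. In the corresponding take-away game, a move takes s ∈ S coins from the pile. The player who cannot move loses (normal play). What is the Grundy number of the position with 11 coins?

2

n :  0  1  2  3  4  5  6  7  8  9 10 11
G :  0  1  0  1  2  0  1  0  1  2  3  2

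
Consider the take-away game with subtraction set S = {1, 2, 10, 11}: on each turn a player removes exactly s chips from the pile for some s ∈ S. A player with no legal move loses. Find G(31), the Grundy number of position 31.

1

n :  0  1  2  3  4  5  6  7  8  9 10 11 12 13 14 15 16 17 18 19 20 21 22 23 24 25 26 27 28 29 30 31
G :  0  1  2  0  1  2  0  1  2  0  1  2  0  1  2  0  1  2  0  1  2  0  1  2  0  1  2  0  1  2  0  1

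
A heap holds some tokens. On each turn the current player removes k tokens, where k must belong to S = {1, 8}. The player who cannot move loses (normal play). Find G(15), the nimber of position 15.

G(0) = 0
G(1) = mex{0} = 1
G(2) = mex{1} = 0
G(3) = mex{0} = 1
G(4) = mex{1} = 0
G(5) = mex{0} = 1
G(6) = mex{1} = 0
G(7) = mex{0} = 1
G(8) = mex{1,0} = 2
G(9) = mex{2,1} = 0
G(10) = mex{0,0} = 1
G(11) = mex{1,1} = 0
G(12) = mex{0,0} = 1
G(13) = mex{1,1} = 0
G(14) = mex{0,0} = 1
G(15) = mex{1,1} = 0

0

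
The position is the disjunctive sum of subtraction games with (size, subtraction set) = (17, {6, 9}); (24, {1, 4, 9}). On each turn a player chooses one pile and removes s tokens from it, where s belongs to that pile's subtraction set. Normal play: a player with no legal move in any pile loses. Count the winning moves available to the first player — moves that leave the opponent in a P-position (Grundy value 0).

2

Pile A, S = {6, 9}:
G(0) = 0
G(1) = mex{} = 0
G(2) = mex{} = 0
G(3) = mex{} = 0
G(4) = mex{} = 0
G(5) = mex{} = 0
G(6) = mex{0} = 1
G(7) = mex{0} = 1
G(8) = mex{0} = 1
G(9) = mex{0,0} = 1
G(10) = mex{0,0} = 1
G(11) = mex{0,0} = 1
G(12) = mex{1,0} = 2
G(13) = mex{1,0} = 2
G(14) = mex{1,0} = 2
G(15) = mex{1,1} = 0
G(16) = mex{1,1} = 0
G(17) = mex{1,1} = 0
G_A(17) = 0.
Pile B, S = {1, 4, 9}:
n :  0  1  2  3  4  5  6  7  8  9 10 11 12 13 14 15 16 17 18 19 20 21 22 23 24
G :  0  1  0  1  2  0  1  0  1  2  0  1  0  1  2  0  1  0  1  2  0  1  0  1  2
G_B(24) = 2.
Combined Grundy value = 0 ⊕ 2 = 2.
A winning move leaves total XOR = 0, i.e. changes one component's Grundy value g to g ⊕ X where X is the current total.
Pile A: need g' = 0⊕2 = 2. Options: 17−6→G=1, 17−9→G=1. Hits: 0.
Pile B: need g' = 2⊕2 = 0. Options: 24−1→G=1, 24−4→G=0, 24−9→G=0. Hits: 2.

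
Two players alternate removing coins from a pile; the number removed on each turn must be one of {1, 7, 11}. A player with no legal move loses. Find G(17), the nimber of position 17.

G(0) = 0
G(1) = mex{0} = 1
G(2) = mex{1} = 0
G(3) = mex{0} = 1
G(4) = mex{1} = 0
G(5) = mex{0} = 1
G(6) = mex{1} = 0
G(7) = mex{0,0} = 1
G(8) = mex{1,1} = 0
G(9) = mex{0,0} = 1
G(10) = mex{1,1} = 0
G(11) = mex{0,0,0} = 1
G(12) = mex{1,1,1} = 0
G(13) = mex{0,0,0} = 1
G(14) = mex{1,1,1} = 0
G(15) = mex{0,0,0} = 1
G(16) = mex{1,1,1} = 0
G(17) = mex{0,0,0} = 1

1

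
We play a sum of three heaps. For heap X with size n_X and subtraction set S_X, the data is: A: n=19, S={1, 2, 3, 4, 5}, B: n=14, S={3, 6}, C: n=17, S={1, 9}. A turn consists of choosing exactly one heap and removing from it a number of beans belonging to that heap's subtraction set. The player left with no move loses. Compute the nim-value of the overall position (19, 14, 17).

Heap A, S = {1, 2, 3, 4, 5}:
G(0) = 0
G(1) = mex{0} = 1
G(2) = mex{1,0} = 2
G(3) = mex{2,1,0} = 3
G(4) = mex{3,2,1,0} = 4
G(5) = mex{4,3,2,1,0} = 5
G(6) = mex{5,4,3,2,1} = 0
G(7) = mex{0,5,4,3,2} = 1
G(8) = mex{1,0,5,4,3} = 2
G(9) = mex{2,1,0,5,4} = 3
G(10) = mex{3,2,1,0,5} = 4
G(11) = mex{4,3,2,1,0} = 5
G(12) = mex{5,4,3,2,1} = 0
G(13) = mex{0,5,4,3,2} = 1
G(14) = mex{1,0,5,4,3} = 2
G(15) = mex{2,1,0,5,4} = 3
G(16) = mex{3,2,1,0,5} = 4
G(17) = mex{4,3,2,1,0} = 5
G(18) = mex{5,4,3,2,1} = 0
G(19) = mex{0,5,4,3,2} = 1
G_A(19) = 1.
Heap B, S = {3, 6}:
G(0) = 0
G(1) = mex{} = 0
G(2) = mex{} = 0
G(3) = mex{0} = 1
G(4) = mex{0} = 1
G(5) = mex{0} = 1
G(6) = mex{1,0} = 2
G(7) = mex{1,0} = 2
G(8) = mex{1,0} = 2
G(9) = mex{2,1} = 0
G(10) = mex{2,1} = 0
G(11) = mex{2,1} = 0
G(12) = mex{0,2} = 1
G(13) = mex{0,2} = 1
G(14) = mex{0,2} = 1
G_B(14) = 1.
Heap C, S = {1, 9}:
G(0) = 0
G(1) = mex{0} = 1
G(2) = mex{1} = 0
G(3) = mex{0} = 1
G(4) = mex{1} = 0
G(5) = mex{0} = 1
G(6) = mex{1} = 0
G(7) = mex{0} = 1
G(8) = mex{1} = 0
G(9) = mex{0,0} = 1
G(10) = mex{1,1} = 0
G(11) = mex{0,0} = 1
G(12) = mex{1,1} = 0
G(13) = mex{0,0} = 1
G(14) = mex{1,1} = 0
G(15) = mex{0,0} = 1
G(16) = mex{1,1} = 0
G(17) = mex{0,0} = 1
G_C(17) = 1.
Combined Grundy value = 1 ⊕ 1 ⊕ 1 = 1.

1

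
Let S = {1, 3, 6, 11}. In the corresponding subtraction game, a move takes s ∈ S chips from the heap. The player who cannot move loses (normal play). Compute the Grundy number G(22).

n :  0  1  2  3  4  5  6  7  8  9 10 11 12 13 14 15 16 17 18 19 20 21 22
G :  0  1  0  1  0  1  2  3  2  0  1  3  4  2  0  1  0  1  0  1  2  3  2

2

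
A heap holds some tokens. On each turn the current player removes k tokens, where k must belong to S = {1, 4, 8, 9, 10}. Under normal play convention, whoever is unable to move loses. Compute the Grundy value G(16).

G(0) = 0
G(1) = mex{0} = 1
G(2) = mex{1} = 0
G(3) = mex{0} = 1
G(4) = mex{1,0} = 2
G(5) = mex{2,1} = 0
G(6) = mex{0,0} = 1
G(7) = mex{1,1} = 0
G(8) = mex{0,2,0} = 1
G(9) = mex{1,0,1,0} = 2
G(10) = mex{2,1,0,1,0} = 3
G(11) = mex{3,0,1,0,1} = 2
G(12) = mex{2,1,2,1,0} = 3
G(13) = mex{3,2,0,2,1} = 4
G(14) = mex{4,3,1,0,2} = 5
G(15) = mex{5,2,0,1,0} = 3
G(16) = mex{3,3,1,0,1} = 2

2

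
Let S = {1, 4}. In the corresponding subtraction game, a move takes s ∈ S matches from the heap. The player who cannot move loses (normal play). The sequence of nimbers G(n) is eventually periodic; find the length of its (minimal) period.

5

n :  0  1  2  3  4  5  6  7  8  9 10 11 12 13 14
G :  0  1  0  1  2  0  1  0  1  2  0  1  0  1  2
G(n+5) = G(n) holds for n = 0,…,3 (a full window of length max(S) = 4), so the sequence is purely periodic with period 5.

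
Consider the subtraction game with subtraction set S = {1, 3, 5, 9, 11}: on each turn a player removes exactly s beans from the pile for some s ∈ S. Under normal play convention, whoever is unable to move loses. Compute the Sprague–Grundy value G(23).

n :  0  1  2  3  4  5  6  7  8  9 10 11 12 13 14 15 16 17 18 19 20 21 22 23
G :  0  1  0  1  0  1  0  1  0  1  0  1  0  1  0  1  0  1  0  1  0  1  0  1

1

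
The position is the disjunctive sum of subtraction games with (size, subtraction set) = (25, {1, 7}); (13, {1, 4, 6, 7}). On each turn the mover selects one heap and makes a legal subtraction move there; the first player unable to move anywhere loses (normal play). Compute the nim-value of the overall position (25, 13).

Heap A, S = {1, 7}:
n :  0  1  2  3  4  5  6  7  8  9 10 11 12 13 14 15 16 17 18 19 20 21 22 23 24 25
G :  0  1  0  1  0  1  0  1  0  1  0  1  0  1  0  1  0  1  0  1  0  1  0  1  0  1
G_A(25) = 1.
Heap B, S = {1, 4, 6, 7}:
n :  0  1  2  3  4  5  6  7  8  9 10 11 12 13
G :  0  1  0  1  2  0  1  2  3  2  0  1  2  0
G_B(13) = 0.
Combined Grundy value = 1 ⊕ 0 = 1.

1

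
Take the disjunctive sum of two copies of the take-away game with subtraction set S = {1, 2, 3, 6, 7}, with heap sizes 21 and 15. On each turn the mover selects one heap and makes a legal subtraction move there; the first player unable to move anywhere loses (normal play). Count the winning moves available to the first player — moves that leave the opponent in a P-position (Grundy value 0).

All heaps use S = {1, 2, 3, 6, 7}:
n :  0  1  2  3  4  5  6  7  8  9 10 11 12 13 14 15 16 17 18 19 20 21
G :  0  1  2  3  0  1  2  3  0  1  2  3  0  1  2  3  0  1  2  3  0  1
Heap A: G(21) = 1.
Heap B: G(15) = 3.
Combined Grundy value = 1 ⊕ 3 = 2.
A winning move leaves total XOR = 0, i.e. changes one component's Grundy value g to g ⊕ X where X is the current total.
Heap A: need g' = 1⊕2 = 3. Options: 21−1→G=0, 21−2→G=3, 21−3→G=2, 21−6→G=3, 21−7→G=2. Hits: 2.
Heap B: need g' = 3⊕2 = 1. Options: 15−1→G=2, 15−2→G=1, 15−3→G=0, 15−6→G=1, 15−7→G=0. Hits: 2.

4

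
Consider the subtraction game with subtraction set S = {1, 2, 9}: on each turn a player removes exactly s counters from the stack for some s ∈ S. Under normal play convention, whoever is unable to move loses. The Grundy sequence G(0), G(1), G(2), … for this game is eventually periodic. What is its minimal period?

n :  0  1  2  3  4  5  6  7  8  9 10 11 12 13 14 15 16 17 18 19 20 21
G :  0  1  2  0  1  2  0  1  2  3  0  1  2  0  1  2  0  1  2  3  0  1
G(n+10) = G(n) holds for n = 0,…,8 (a full window of length max(S) = 9), so the sequence is purely periodic with period 10.

10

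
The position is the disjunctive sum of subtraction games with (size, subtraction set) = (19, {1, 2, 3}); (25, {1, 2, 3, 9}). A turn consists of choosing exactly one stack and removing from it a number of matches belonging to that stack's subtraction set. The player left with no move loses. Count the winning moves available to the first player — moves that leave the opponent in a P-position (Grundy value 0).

Stack A, S = {1, 2, 3}:
G(0) = 0
G(1) = mex{0} = 1
G(2) = mex{1,0} = 2
G(3) = mex{2,1,0} = 3
G(4) = mex{3,2,1} = 0
G(5) = mex{0,3,2} = 1
G(6) = mex{1,0,3} = 2
G(7) = mex{2,1,0} = 3
G(8) = mex{3,2,1} = 0
G(9) = mex{0,3,2} = 1
G(10) = mex{1,0,3} = 2
G(11) = mex{2,1,0} = 3
G(12) = mex{3,2,1} = 0
G(13) = mex{0,3,2} = 1
G(14) = mex{1,0,3} = 2
G(15) = mex{2,1,0} = 3
G(16) = mex{3,2,1} = 0
G(17) = mex{0,3,2} = 1
G(18) = mex{1,0,3} = 2
G(19) = mex{2,1,0} = 3
G_A(19) = 3.
Stack B, S = {1, 2, 3, 9}:
G(0) = 0
G(1) = mex{0} = 1
G(2) = mex{1,0} = 2
G(3) = mex{2,1,0} = 3
G(4) = mex{3,2,1} = 0
G(5) = mex{0,3,2} = 1
G(6) = mex{1,0,3} = 2
G(7) = mex{2,1,0} = 3
G(8) = mex{3,2,1} = 0
G(9) = mex{0,3,2,0} = 1
G(10) = mex{1,0,3,1} = 2
G(11) = mex{2,1,0,2} = 3
G(12) = mex{3,2,1,3} = 0
G(13) = mex{0,3,2,0} = 1
G(14) = mex{1,0,3,1} = 2
G(15) = mex{2,1,0,2} = 3
G(16) = mex{3,2,1,3} = 0
G(17) = mex{0,3,2,0} = 1
G(18) = mex{1,0,3,1} = 2
G(19) = mex{2,1,0,2} = 3
G(20) = mex{3,2,1,3} = 0
G(21) = mex{0,3,2,0} = 1
G(22) = mex{1,0,3,1} = 2
G(23) = mex{2,1,0,2} = 3
G(24) = mex{3,2,1,3} = 0
G(25) = mex{0,3,2,0} = 1
G_B(25) = 1.
Combined Grundy value = 3 ⊕ 1 = 2.
A winning move leaves total XOR = 0, i.e. changes one component's Grundy value g to g ⊕ X where X is the current total.
Stack A: need g' = 3⊕2 = 1. Options: 19−1→G=2, 19−2→G=1, 19−3→G=0. Hits: 1.
Stack B: need g' = 1⊕2 = 3. Options: 25−1→G=0, 25−2→G=3, 25−3→G=2, 25−9→G=0. Hits: 1.

2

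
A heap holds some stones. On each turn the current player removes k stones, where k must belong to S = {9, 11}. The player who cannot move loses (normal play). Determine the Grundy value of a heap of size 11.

G(0) = 0
G(1) = mex{} = 0
G(2) = mex{} = 0
G(3) = mex{} = 0
G(4) = mex{} = 0
G(5) = mex{} = 0
G(6) = mex{} = 0
G(7) = mex{} = 0
G(8) = mex{} = 0
G(9) = mex{0} = 1
G(10) = mex{0} = 1
G(11) = mex{0,0} = 1

1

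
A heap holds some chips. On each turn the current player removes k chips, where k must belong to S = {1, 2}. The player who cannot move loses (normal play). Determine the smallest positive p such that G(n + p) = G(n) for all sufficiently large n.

3

G(0) = 0
G(1) = mex{0} = 1
G(2) = mex{1,0} = 2
G(3) = mex{2,1} = 0
G(4) = mex{0,2} = 1
G(5) = mex{1,0} = 2
G(6) = mex{2,1} = 0
G(7) = mex{0,2} = 1
G(8) = mex{1,0} = 2
G(9) = mex{2,1} = 0
G(10) = mex{0,2} = 1
G(11) = mex{1,0} = 2
G(12) = mex{2,1} = 0
G(13) = mex{0,2} = 1
G(14) = mex{1,0} = 2
G(n+3) = G(n) holds for n = 0,…,1 (a full window of length max(S) = 2), so the sequence is purely periodic with period 3.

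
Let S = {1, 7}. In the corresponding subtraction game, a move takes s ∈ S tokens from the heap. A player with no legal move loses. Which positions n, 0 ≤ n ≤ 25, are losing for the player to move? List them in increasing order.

G(0) = 0
G(1) = mex{0} = 1
G(2) = mex{1} = 0
G(3) = mex{0} = 1
G(4) = mex{1} = 0
G(5) = mex{0} = 1
G(6) = mex{1} = 0
G(7) = mex{0,0} = 1
G(8) = mex{1,1} = 0
G(9) = mex{0,0} = 1
G(10) = mex{1,1} = 0
G(11) = mex{0,0} = 1
G(12) = mex{1,1} = 0
G(13) = mex{0,0} = 1
G(14) = mex{1,1} = 0
G(15) = mex{0,0} = 1
G(16) = mex{1,1} = 0
G(17) = mex{0,0} = 1
G(18) = mex{1,1} = 0
G(19) = mex{0,0} = 1
G(20) = mex{1,1} = 0
G(21) = mex{0,0} = 1
G(22) = mex{1,1} = 0
G(23) = mex{0,0} = 1
G(24) = mex{1,1} = 0
G(25) = mex{0,0} = 1
P-positions are exactly the n with G(n) = 0.

0, 2, 4, 6, 8, 10, 12, 14, 16, 18, 20, 22, 24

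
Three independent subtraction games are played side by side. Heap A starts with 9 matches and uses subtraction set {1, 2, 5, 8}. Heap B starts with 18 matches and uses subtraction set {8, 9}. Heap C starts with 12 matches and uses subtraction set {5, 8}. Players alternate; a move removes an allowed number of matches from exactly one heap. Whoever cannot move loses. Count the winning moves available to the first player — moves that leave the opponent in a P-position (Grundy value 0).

2

Heap A, S = {1, 2, 5, 8}:
n : 0 1 2 3 4 5 6 7 8 9
G : 0 1 2 0 1 2 0 1 2 0
G_A(9) = 0.
Heap B, S = {8, 9}:
G(0) = 0
G(1) = mex{} = 0
G(2) = mex{} = 0
G(3) = mex{} = 0
G(4) = mex{} = 0
G(5) = mex{} = 0
G(6) = mex{} = 0
G(7) = mex{} = 0
G(8) = mex{0} = 1
G(9) = mex{0,0} = 1
G(10) = mex{0,0} = 1
G(11) = mex{0,0} = 1
G(12) = mex{0,0} = 1
G(13) = mex{0,0} = 1
G(14) = mex{0,0} = 1
G(15) = mex{0,0} = 1
G(16) = mex{1,0} = 2
G(17) = mex{1,1} = 0
G(18) = mex{1,1} = 0
G_B(18) = 0.
Heap C, S = {5, 8}:
G(0) = 0
G(1) = mex{} = 0
G(2) = mex{} = 0
G(3) = mex{} = 0
G(4) = mex{} = 0
G(5) = mex{0} = 1
G(6) = mex{0} = 1
G(7) = mex{0} = 1
G(8) = mex{0,0} = 1
G(9) = mex{0,0} = 1
G(10) = mex{1,0} = 2
G(11) = mex{1,0} = 2
G(12) = mex{1,0} = 2
G_C(12) = 2.
Combined Grundy value = 0 ⊕ 0 ⊕ 2 = 2.
A winning move leaves total XOR = 0, i.e. changes one component's Grundy value g to g ⊕ X where X is the current total.
Heap A: need g' = 0⊕2 = 2. Options: 9−1→G=2, 9−2→G=1, 9−5→G=1, 9−8→G=1. Hits: 1.
Heap B: need g' = 0⊕2 = 2. Options: 18−8→G=1, 18−9→G=1. Hits: 0.
Heap C: need g' = 2⊕2 = 0. Options: 12−5→G=1, 12−8→G=0. Hits: 1.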